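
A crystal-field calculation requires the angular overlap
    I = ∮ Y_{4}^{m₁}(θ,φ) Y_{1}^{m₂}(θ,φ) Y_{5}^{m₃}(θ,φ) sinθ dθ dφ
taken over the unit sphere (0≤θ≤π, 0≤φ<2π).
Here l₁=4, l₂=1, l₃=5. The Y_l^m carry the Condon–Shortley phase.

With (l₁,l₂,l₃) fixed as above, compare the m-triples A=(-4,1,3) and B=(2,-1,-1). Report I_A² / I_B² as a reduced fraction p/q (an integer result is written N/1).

1/6

Same 4,1,5: normalisation and zero-m 3j drop out of the ratio.
A: Δ: 0! 8! 2! / 11! → 1/495; sum: t=0:+1/80640 = 1/80640; 3j²(4 1 5; -4 1 3) = Δ·Π!·Σ² = 1/495  (sign +1)
B: Δ: 0! 8! 2! / 11! → 1/495; sum: t=0:+1/2880 = 1/2880; 3j²(4 1 5; 2 -1 -1) = Δ·Π!·Σ² = 2/165  (sign +1)
I_A²/I_B² = (1/495)/(2/165) = 1/6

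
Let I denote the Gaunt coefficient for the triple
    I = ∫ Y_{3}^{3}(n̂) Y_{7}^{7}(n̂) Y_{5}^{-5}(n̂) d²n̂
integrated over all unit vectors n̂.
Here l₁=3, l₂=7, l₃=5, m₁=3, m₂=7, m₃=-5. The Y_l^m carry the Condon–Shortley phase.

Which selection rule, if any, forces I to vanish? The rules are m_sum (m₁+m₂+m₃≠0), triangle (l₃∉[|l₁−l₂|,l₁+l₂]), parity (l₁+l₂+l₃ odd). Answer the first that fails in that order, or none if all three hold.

m_sum

m₁+m₂+m₃ = 3 + 7 − 5 = 5  ✗
triangle: |3−7|=4 ≤ l₃=5 ≤ 3+7=10
parity: l₁+l₂+l₃ = 15 is odd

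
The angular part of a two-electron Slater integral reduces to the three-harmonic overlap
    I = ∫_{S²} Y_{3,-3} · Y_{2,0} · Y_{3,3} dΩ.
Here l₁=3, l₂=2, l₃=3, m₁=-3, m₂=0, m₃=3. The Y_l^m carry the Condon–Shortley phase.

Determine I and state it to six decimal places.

0.210261

Checks pass: Σm=0; 8 even; l₃=3∈[1,5].
(2·3+1)(2·2+1)(2·3+1) = 245
Δ: 2! 4! 2! / 9! → 1/3780
sum: t=0:+1/24 t=1:−1/4 t=2:+1/24 = -1/6
3j²(3 2 3; 0 0 0) = Δ·Π!·Σ² = 4/105  (sign +1)
sum: t=2:+1/96 = 1/96
3j²(3 2 3; -3 0 3) = Δ·Π!·Σ² = 5/84  (sign +1)
combine: 4πI² = 245·4/105·5/84 = 5/9
take √, sign +1: I = 0.21026104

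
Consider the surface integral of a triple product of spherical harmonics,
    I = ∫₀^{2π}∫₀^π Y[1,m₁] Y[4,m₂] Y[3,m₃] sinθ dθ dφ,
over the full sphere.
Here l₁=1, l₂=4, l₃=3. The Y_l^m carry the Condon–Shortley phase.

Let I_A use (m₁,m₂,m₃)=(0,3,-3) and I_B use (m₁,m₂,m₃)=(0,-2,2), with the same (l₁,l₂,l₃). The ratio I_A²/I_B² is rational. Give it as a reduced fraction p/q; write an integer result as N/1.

Same 1,4,3: normalisation and zero-m 3j drop out of the ratio.
A: Δ: 2! 0! 6! / 9! → 1/252; sum: t=1:−1/720 = -1/720; 3j²(1 4 3; 0 3 -3) = Δ·Π!·Σ² = 1/36  (sign -1)
B: Δ: 2! 0! 6! / 9! → 1/252; sum: t=1:−1/120 = -1/120; 3j²(1 4 3; 0 -2 2) = Δ·Π!·Σ² = 1/21  (sign +1)
I_A²/I_B² = (1/36)/(1/21) = 7/12

7/12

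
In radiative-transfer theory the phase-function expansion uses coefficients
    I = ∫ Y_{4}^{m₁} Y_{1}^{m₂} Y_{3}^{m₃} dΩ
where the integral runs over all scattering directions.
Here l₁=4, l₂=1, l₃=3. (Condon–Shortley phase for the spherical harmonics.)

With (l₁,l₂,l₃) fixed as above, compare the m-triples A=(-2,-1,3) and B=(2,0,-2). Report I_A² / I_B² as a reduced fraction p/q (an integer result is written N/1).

1/12

Same 4,1,3: normalisation and zero-m 3j drop out of the ratio.
A: Δ: 2! 6! 0! / 9! → 1/252; sum: t=0:+1/1440 = 1/1440; 3j²(4 1 3; -2 -1 3) = Δ·Π!·Σ² = 1/252  (sign +1)
B: Δ: 2! 6! 0! / 9! → 1/252; sum: t=1:−1/120 = -1/120; 3j²(4 1 3; 2 0 -2) = Δ·Π!·Σ² = 1/21  (sign +1)
I_A²/I_B² = (1/252)/(1/21) = 1/12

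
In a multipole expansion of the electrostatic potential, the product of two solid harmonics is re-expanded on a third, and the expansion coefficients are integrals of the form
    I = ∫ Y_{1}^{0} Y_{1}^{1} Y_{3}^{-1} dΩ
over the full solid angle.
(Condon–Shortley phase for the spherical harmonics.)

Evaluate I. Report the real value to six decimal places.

triangle: need 0≤l₃≤2, have 3; I=0

0.000000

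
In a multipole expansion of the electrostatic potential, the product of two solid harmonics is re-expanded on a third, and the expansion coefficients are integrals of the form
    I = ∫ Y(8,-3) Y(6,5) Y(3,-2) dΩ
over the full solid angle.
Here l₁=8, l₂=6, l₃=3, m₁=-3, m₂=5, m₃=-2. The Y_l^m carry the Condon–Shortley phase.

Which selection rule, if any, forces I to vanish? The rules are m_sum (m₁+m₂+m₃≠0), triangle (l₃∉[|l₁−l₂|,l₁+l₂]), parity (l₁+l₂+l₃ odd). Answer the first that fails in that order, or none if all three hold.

parity

azimuthal sum: -3 + 5 − 2 = 0  ✓
2 ≤ 3 ≤ 14 (triangle on l)  ✓
L = 8 + 6 + 3 = 17 (odd)  ✗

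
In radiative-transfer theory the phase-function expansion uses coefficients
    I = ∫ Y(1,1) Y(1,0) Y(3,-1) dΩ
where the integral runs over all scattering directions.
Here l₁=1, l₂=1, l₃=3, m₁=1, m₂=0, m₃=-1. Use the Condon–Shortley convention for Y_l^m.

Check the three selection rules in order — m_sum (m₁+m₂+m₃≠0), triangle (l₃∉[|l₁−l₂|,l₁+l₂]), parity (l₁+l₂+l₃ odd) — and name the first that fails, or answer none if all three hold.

azimuthal sum: 1 + 0 − 1 = 0  ✓
0 ≤ 3 ≤ 2 (triangle on l)  ✗
L = 1 + 1 + 3 = 5 (odd)

triangle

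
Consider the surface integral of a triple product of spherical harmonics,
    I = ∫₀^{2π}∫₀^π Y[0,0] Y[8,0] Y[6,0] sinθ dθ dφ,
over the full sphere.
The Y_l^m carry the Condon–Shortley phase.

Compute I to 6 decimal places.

0.000000

triangle: need 8≤l₃≤8, have 6; I=0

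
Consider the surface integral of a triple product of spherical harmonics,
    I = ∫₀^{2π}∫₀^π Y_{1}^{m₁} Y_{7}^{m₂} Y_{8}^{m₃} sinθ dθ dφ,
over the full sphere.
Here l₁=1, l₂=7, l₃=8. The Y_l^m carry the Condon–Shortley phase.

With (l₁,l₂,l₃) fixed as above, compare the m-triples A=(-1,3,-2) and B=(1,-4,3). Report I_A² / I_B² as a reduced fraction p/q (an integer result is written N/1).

3/2

l's match ⇒ only the (l;m) 3-j factors differ between A and B.
A: triangle coeff Δ(1,7,8) = 1/2040; Σ_t [0,0]: t=0:+1/174182400 = 1/174182400; (3j)²=1/136 [(1 7 8; -1 3 -2)], sign=+1
B: triangle coeff Δ(1,7,8) = 1/2040; Σ_t [0,0]: t=0:+1/479001600 = 1/479001600; (3j)²=1/204 [(1 7 8; 1 -4 3)], sign=-1
I_A²/I_B² = (1/136)/(1/204) = 3/2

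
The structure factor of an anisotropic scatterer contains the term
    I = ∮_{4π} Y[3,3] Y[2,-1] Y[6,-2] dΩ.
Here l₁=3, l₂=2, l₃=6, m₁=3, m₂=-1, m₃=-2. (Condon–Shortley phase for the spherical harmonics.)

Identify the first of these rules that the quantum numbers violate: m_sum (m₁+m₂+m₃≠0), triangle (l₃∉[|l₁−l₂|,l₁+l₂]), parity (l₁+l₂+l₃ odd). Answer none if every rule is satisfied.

triangle

m₁+m₂+m₃ = 3 − 1 − 2 = 0  ✓
triangle: |3−2|=1 ≤ l₃=6 ≤ 3+2=5  ✗
parity: l₁+l₂+l₃ = 11 is odd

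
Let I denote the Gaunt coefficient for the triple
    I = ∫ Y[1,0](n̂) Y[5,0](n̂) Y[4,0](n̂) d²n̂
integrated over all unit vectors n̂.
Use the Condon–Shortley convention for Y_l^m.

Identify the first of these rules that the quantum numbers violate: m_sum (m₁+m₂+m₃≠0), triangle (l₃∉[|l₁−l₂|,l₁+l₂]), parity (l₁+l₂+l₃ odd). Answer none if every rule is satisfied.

none

azimuthal sum: 0 + 0 + 0 = 0  ✓
4 ≤ 4 ≤ 6 (triangle on l)  ✓
L = 1 + 5 + 4 = 10 (even)  ✓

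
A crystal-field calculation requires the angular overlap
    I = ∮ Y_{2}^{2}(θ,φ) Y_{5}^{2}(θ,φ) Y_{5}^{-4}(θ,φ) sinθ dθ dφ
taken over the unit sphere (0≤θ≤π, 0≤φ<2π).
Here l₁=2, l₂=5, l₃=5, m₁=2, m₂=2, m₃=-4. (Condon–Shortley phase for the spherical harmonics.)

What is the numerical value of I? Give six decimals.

-0.137240

m-sum 0 ✓  L=12 even ✓  3≤5≤7 ✓
Π(2lᵢ+1) = 5×11×11 = 605
triangle coeff Δ(2,5,5) = 1/38610
Σ_t [0,2]: t=0:+1/2880 t=1:−1/576 t=2:+1/2880 = -1/960
(3j)²=10/429 [(2 5 5; 0 0 0)], sign=+1
Σ_t [0,0]: t=0:+1/20160 = 1/20160
(3j)²=12/715 [(2 5 5; 2 2 -4)], sign=-1
⇒ 4πI² = 40/169
I = (-1)√(40/169/(4π)) = -0.13724032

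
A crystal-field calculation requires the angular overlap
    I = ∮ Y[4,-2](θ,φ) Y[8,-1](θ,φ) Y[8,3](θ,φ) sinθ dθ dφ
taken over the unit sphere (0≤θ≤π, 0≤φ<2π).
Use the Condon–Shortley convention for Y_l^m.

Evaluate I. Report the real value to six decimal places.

0.073645

m-sum 0 ✓  L=20 even ✓  4≤8≤12 ✓
Π(2lᵢ+1) = 9×17×17 = 2601
triangle coeff Δ(4,8,8) = 1/185175900
Σ_t [0,4]: t=0:+1/557383680 t=1:−1/21772800 t=2:+1/8294400 t=3:−1/21772800 t=4:+1/557383680 = 1/30965760
(3j)²=36/4199 [(4 8 8; 0 0 0)], sign=+1
Σ_t [2,4]: t=2:+1/58060800 t=3:−1/34836480 t=4:+1/209018880 = -1/149299200
(3j)²=77/25194 [(4 8 8; -2 -1 3)], sign=+1
⇒ 4πI² = 4158/61009
I = (+1)√(4158/61009/(4π)) = 0.07364451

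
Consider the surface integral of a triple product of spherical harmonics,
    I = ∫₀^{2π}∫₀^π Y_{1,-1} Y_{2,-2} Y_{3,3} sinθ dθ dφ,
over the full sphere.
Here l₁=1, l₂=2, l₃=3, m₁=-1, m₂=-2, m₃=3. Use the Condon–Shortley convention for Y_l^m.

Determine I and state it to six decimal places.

Checks pass: Σm=0; 6 even; l₃=3∈[1,3].
(2·1+1)(2·2+1)(2·3+1) = 105
Δ: 0! 2! 4! / 7! → 1/105
sum: t=0:+1/4 = 1/4
3j²(1 2 3; 0 0 0) = Δ·Π!·Σ² = 3/35  (sign -1)
sum: t=0:+1/48 = 1/48
3j²(1 2 3; -1 -2 3) = Δ·Π!·Σ² = 1/7  (sign +1)
combine: 4πI² = 105·3/35·1/7 = 9/7
take √, sign -1: I = -0.31986543

-0.319865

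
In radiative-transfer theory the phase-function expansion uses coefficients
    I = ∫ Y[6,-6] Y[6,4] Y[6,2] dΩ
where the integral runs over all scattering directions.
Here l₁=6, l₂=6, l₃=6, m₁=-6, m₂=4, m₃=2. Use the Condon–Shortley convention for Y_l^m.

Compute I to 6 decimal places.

-0.158872

Checks pass: Σm=0; 18 even; l₃=6∈[0,12].
(2·6+1)(2·6+1)(2·6+1) = 2197
Δ: 6! 6! 6! / 19! → 1/325909584
sum: t=0:+1/373248000 t=1:−1/1728000 t=2:+1/110592 t=3:−1/46656 t=4:+1/110592 t=5:−1/1728000 t=6:+1/373248000 = -7/1555200
3j²(6 6 6; 0 0 0) = Δ·Π!·Σ² = 400/46189  (sign -1)
sum: t=6:+1/24883200 = 1/24883200
3j²(6 6 6; -6 4 2) = Δ·Π!·Σ² = 70/4199  (sign +1)
combine: 4πI² = 2197·400/46189·70/4199 = 364000/1147619
take √, sign -1: I = -0.15887183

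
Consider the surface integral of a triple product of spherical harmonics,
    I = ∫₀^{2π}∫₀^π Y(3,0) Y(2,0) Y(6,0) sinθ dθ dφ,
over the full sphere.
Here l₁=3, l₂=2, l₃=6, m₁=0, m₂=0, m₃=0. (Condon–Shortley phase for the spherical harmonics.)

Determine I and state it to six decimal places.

l₃=6 ∉ [1,5] — triangle fails ⇒ I = 0

0.000000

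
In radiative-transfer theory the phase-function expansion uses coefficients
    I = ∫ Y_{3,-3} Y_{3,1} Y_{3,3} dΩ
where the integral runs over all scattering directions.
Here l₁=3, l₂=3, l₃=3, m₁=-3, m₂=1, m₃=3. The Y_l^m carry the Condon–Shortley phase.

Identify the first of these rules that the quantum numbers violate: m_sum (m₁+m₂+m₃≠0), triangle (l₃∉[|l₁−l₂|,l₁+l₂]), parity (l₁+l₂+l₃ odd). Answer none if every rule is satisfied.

azimuthal sum: -3 + 1 + 3 = 1  ✗
0 ≤ 3 ≤ 6 (triangle on l)
L = 3 + 3 + 3 = 9 (odd)

m_sum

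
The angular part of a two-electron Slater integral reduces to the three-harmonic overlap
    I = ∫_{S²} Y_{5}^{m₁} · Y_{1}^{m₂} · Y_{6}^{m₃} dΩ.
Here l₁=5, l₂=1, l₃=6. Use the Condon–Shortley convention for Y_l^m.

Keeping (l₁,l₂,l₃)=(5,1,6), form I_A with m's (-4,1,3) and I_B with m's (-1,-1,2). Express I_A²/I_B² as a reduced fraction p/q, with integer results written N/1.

Shared (l₁,l₂,l₃)=(5,1,6): N and (l;000)² cancel in I_A²/I_B².
A: Δ = 0!·10!·2!/13! = 1/858; Racah Σ t=0..0: t=0:+1/725760 = 1/725760; ⇒ 3j(5 1 6; -4 1 3)² = 1/286, sgn -1
B: Δ = 0!·10!·2!/13! = 1/858; Racah Σ t=0..0: t=0:+1/34560 = 1/34560; ⇒ 3j(5 1 6; -1 -1 2)² = 14/429, sgn +1
I_A²/I_B² = (1/286)/(14/429) = 3/28

3/28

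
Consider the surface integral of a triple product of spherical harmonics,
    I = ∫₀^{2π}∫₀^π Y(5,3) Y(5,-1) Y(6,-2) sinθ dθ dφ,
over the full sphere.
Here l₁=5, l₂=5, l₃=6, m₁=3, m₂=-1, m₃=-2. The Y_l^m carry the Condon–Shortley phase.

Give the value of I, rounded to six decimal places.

-0.106727

Checks pass: Σm=0; 16 even; l₃=6∈[0,10].
(2·5+1)(2·5+1)(2·6+1) = 1573
Δ: 4! 6! 6! / 17! → 1/28588560
sum: t=0:+1/345600 t=1:−1/13824 t=2:+1/5184 t=3:−1/13824 t=4:+1/345600 = 7/129600
3j²(5 5 6; 0 0 0) = Δ·Π!·Σ² = 80/7293  (sign +1)
sum: t=0:+1/55296 t=1:−1/25920 t=2:+1/138240 = -11/829440
3j²(5 5 6; 3 -1 -2) = Δ·Π!·Σ² = 11/1326  (sign -1)
combine: 4πI² = 1573·80/7293·11/1326 = 4840/33813
take √, sign -1: I = -0.10672739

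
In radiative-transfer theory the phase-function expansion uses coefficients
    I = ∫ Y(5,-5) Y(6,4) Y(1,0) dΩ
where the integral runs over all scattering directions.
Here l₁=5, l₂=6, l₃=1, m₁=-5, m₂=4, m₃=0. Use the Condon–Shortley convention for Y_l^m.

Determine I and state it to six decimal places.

Σmᵢ = -1 ≠ 0, so the φ-integral vanishes; I = 0

0.000000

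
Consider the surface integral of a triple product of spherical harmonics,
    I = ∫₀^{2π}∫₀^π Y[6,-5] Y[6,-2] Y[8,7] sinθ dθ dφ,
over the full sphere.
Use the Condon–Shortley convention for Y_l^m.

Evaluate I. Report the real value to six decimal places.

0.159014

Rules hold: Σm=0, L=20 even, 0≤8≤12.
N = 13·13·17 = 2873
Δ = 4!·8!·8!/21! = 1/1309458150
Racah Σ t=0..4: t=0:+1/49766400 t=1:−1/3110400 t=2:+1/1327104 t=3:−1/3110400 t=4:+1/49766400 = 1/6635520
⇒ 3j(6 6 8; 0 0 0)² = 350/46189, sgn +1
Racah Σ t=3..4: t=3:−1/1219276800 t=4:+1/4877107200 = -1/1625702400
⇒ 3j(6 6 8; -5 -2 7)² = 33/2261, sgn +1
4πI² = N·(3j₀)²·(3jₘ)² = 1950/6137
I = +1·√(0.317745/4π) = 0.15901362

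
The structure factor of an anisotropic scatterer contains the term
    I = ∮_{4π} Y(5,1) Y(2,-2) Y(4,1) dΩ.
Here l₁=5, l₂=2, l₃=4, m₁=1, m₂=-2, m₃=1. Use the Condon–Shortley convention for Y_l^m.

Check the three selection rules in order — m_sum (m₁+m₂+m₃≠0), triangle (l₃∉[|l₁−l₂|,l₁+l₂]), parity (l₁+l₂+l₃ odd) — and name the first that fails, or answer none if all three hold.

parity

m₁+m₂+m₃ = 1 − 2 + 1 = 0  ✓
triangle: |5−2|=3 ≤ l₃=4 ≤ 5+2=7  ✓
parity: l₁+l₂+l₃ = 11 is odd  ✗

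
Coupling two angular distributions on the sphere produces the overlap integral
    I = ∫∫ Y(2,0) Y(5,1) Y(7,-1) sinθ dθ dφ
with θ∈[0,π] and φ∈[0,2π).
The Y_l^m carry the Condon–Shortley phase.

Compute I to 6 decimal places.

-0.232242

m-sum 0 ✓  L=14 even ✓  3≤7≤7 ✓
Π(2lᵢ+1) = 5×11×15 = 825
triangle coeff Δ(2,5,7) = 1/15015
Σ_t [0,0]: t=0:+1/57600 = 1/57600
(3j)²=21/715 [(2 5 7; 0 0 0)], sign=-1
Σ_t [0,0]: t=0:+1/69120 = 1/69120
(3j)²=4/143 [(2 5 7; 0 1 -1)], sign=+1
⇒ 4πI² = 1260/1859
I = (-1)√(1260/1859/(4π)) = -0.23224194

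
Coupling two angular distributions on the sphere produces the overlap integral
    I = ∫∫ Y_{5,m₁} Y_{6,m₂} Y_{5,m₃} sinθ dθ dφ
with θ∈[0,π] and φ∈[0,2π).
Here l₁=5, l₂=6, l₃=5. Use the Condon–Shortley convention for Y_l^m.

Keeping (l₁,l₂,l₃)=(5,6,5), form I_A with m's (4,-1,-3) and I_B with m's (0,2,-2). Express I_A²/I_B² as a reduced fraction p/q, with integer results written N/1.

2541/200

Shared (l₁,l₂,l₃)=(5,6,5): N and (l;000)² cancel in I_A²/I_B².
A: Δ = 6!·4!·6!/17! = 1/28588560; Racah Σ t=0..1: t=0:+1/518400 t=1:−1/138240 = -11/2073600; ⇒ 3j(5 6 5; 4 -1 -3)² = 77/4420, sgn -1
B: Δ = 6!·4!·6!/17! = 1/28588560; Racah Σ t=2..5: t=2:+1/207360 t=3:−1/17280 t=4:+1/13824 t=5:−1/103680 = 1/103680; ⇒ 3j(5 6 5; 0 2 -2)² = 10/7293, sgn -1
I_A²/I_B² = (77/4420)/(10/7293) = 2541/200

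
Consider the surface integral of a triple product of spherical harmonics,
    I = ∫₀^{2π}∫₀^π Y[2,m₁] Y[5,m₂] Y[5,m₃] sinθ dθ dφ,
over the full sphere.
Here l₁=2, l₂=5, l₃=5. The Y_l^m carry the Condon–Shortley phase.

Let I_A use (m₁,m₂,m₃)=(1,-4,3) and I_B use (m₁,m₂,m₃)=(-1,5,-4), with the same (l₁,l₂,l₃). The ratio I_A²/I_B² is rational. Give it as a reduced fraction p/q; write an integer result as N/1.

49/45

l's match ⇒ only the (l;m) 3-j factors differ between A and B.
A: triangle coeff Δ(2,5,5) = 1/38610; Σ_t [0,1]: t=0:+1/10080 t=1:−1/80640 = 1/11520; (3j)²=49/1430 [(2 5 5; 1 -4 3)], sign=+1
B: triangle coeff Δ(2,5,5) = 1/38610; Σ_t [2,2]: t=2:+1/80640 = 1/80640; (3j)²=9/286 [(2 5 5; -1 5 -4)], sign=-1
I_A²/I_B² = (49/1430)/(9/286) = 49/45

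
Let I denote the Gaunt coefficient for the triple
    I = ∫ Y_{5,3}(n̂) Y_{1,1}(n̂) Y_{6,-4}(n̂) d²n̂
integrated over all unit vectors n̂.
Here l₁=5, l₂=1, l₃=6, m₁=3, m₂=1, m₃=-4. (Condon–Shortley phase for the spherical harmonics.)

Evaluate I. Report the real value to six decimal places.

0.274090

Rules hold: Σm=0, L=12 even, 4≤6≤6.
N = 11·3·13 = 429
Δ = 0!·10!·2!/13! = 1/858
Racah Σ t=0..0: t=0:+1/14400 = 1/14400
⇒ 3j(5 1 6; 0 0 0)² = 6/143, sgn +1
Racah Σ t=0..0: t=0:+1/161280 = 1/161280
⇒ 3j(5 1 6; 3 1 -4)² = 15/286, sgn +1
4πI² = N·(3j₀)²·(3jₘ)² = 135/143
I = +1·√(0.944056/4π) = 0.27409047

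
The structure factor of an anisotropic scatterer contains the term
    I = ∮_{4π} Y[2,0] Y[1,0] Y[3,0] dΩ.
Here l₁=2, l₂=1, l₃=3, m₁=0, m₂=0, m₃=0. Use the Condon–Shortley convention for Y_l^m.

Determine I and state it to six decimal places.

Rules hold: Σm=0, L=6 even, 1≤3≤3.
N = 5·3·7 = 105
Δ = 0!·4!·2!/7! = 1/105
Racah Σ t=0..0: t=0:+1/4 = 1/4
⇒ 3j(2 1 3; 0 0 0)² = 3/35, sgn -1
(m-triple is (0,0,0) — same symbol as above.)
4πI² = N·(3j₀)²·(3jₘ)² = 27/35
I = +1·√(0.771429/4π) = 0.24776670

0.247767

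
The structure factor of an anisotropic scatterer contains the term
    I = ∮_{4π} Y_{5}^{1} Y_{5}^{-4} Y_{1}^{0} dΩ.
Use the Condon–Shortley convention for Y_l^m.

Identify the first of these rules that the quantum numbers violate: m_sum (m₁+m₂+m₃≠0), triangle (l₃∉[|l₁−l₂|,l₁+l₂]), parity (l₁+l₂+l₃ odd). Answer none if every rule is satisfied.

m₁+m₂+m₃ = 1 − 4 + 0 = -3  ✗
triangle: |5−5|=0 ≤ l₃=1 ≤ 5+5=10
parity: l₁+l₂+l₃ = 11 is odd

m_sum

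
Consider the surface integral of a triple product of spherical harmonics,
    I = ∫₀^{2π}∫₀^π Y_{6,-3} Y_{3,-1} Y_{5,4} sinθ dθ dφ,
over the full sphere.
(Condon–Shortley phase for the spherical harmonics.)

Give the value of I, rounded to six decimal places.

0.176531

m-sum 0 ✓  L=14 even ✓  3≤5≤9 ✓
Π(2lᵢ+1) = 13×7×11 = 1001
triangle coeff Δ(6,3,5) = 1/675675
Σ_t [1,3]: t=1:−1/8640 t=2:+1/2304 t=3:−1/8640 = 7/34560
(3j)²=7/429 [(6 3 5; 0 0 0)], sign=-1
Σ_t [1,2]: t=1:−1/241920 t=2:+1/40320 = 1/48384
(3j)²=24/1001 [(6 3 5; -3 -1 4)], sign=-1
⇒ 4πI² = 56/143
I = (+1)√(56/143/(4π)) = 0.17653103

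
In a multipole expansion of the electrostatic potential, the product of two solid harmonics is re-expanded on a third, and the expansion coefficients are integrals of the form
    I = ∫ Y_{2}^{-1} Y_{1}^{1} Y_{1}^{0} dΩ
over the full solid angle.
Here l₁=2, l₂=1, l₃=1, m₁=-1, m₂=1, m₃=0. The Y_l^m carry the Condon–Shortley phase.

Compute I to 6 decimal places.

Rules hold: Σm=0, L=4 even, 1≤1≤3.
N = 5·3·3 = 45
Δ = 2!·2!·0!/5! = 1/30
Racah Σ t=1..1: t=1:−1/1 = -1/1
⇒ 3j(2 1 1; 0 0 0)² = 2/15, sgn +1
Racah Σ t=2..2: t=2:+1/2 = 1/2
⇒ 3j(2 1 1; -1 1 0)² = 1/10, sgn -1
4πI² = N·(3j₀)²·(3jₘ)² = 3/5
I = -1·√(0.6/4π) = -0.21850969

-0.218510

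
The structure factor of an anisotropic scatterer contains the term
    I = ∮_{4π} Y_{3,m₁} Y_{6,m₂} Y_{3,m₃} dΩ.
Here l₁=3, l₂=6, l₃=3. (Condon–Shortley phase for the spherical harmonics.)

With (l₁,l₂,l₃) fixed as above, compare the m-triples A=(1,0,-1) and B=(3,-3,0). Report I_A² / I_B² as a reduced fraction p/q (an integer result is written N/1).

Shared (l₁,l₂,l₃)=(3,6,3): N and (l;000)² cancel in I_A²/I_B².
A: Δ = 6!·0!·6!/13! = 1/12012; Racah Σ t=2..2: t=2:+1/2304 = 1/2304; ⇒ 3j(3 6 3; 1 0 -1)² = 75/4004, sgn +1
B: Δ = 6!·0!·6!/13! = 1/12012; Racah Σ t=0..0: t=0:+1/25920 = 1/25920; ⇒ 3j(3 6 3; 3 -3 0)² = 1/143, sgn -1
I_A²/I_B² = (75/4004)/(1/143) = 75/28

75/28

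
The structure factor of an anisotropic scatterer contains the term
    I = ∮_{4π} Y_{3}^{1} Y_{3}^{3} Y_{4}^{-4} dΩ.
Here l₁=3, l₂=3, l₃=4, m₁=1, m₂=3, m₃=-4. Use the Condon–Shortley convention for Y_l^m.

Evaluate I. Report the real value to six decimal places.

-0.166198

m-sum 0 ✓  L=10 even ✓  0≤4≤6 ✓
Π(2lᵢ+1) = 7×7×9 = 441
triangle coeff Δ(3,3,4) = 1/34650
Σ_t [0,2]: t=0:+1/72 t=1:−1/16 t=2:+1/72 = -5/144
(3j)²=2/77 [(3 3 4; 0 0 0)], sign=-1
Σ_t [2,2]: t=2:+1/1152 = 1/1152
(3j)²=1/33 [(3 3 4; 1 3 -4)], sign=+1
⇒ 4πI² = 42/121
I = (-1)√(42/121/(4π)) = -0.16619847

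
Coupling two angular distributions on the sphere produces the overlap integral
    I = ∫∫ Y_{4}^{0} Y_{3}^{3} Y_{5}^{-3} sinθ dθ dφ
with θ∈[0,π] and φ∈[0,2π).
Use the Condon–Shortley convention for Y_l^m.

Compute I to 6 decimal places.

Checks pass: Σm=0; 12 even; l₃=5∈[1,7].
(2·4+1)(2·3+1)(2·5+1) = 693
Δ: 2! 6! 4! / 13! → 1/180180
sum: t=0:+1/576 t=1:−1/144 t=2:+1/576 = -1/288
3j²(4 3 5; 0 0 0) = Δ·Π!·Σ² = 20/1001  (sign +1)
sum: t=2:+1/2304 = 1/2304
3j²(4 3 5; 0 3 -3) = Δ·Π!·Σ² = 5/143  (sign +1)
combine: 4πI² = 693·20/1001·5/143 = 900/1859
take √, sign +1: I = 0.19628026

0.196280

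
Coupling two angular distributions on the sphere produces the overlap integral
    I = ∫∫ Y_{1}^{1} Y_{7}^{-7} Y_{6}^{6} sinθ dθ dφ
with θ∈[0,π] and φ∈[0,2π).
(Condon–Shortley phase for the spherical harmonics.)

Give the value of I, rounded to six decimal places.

-0.333779

m-sum 0 ✓  L=14 even ✓  6≤6≤8 ✓
Π(2lᵢ+1) = 3×15×13 = 585
triangle coeff Δ(1,7,6) = 1/1365
Σ_t [1,1]: t=1:−1/518400 = -1/518400
(3j)²=7/195 [(1 7 6; 0 0 0)], sign=-1
Σ_t [0,0]: t=0:+1/958003200 = 1/958003200
(3j)²=1/15 [(1 7 6; 1 -7 6)], sign=+1
⇒ 4πI² = 7/5
I = (-1)√(7/5/(4π)) = -0.33377906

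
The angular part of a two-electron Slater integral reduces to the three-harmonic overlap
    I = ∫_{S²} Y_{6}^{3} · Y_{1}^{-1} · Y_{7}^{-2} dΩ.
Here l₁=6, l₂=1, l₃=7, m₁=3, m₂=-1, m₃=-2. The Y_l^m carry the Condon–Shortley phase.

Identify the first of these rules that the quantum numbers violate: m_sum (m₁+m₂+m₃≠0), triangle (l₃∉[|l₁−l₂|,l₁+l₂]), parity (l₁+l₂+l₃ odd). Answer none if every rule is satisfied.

azimuthal sum: 3 − 1 − 2 = 0  ✓
5 ≤ 7 ≤ 7 (triangle on l)  ✓
L = 6 + 1 + 7 = 14 (even)  ✓

none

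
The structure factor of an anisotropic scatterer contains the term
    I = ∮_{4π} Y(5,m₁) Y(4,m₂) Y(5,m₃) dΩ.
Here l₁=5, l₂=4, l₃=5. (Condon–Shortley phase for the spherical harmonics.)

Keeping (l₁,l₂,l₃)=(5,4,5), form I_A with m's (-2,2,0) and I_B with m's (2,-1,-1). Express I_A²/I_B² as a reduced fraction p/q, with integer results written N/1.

l's match ⇒ only the (l;m) 3-j factors differ between A and B.
A: triangle coeff Δ(5,4,5) = 1/3153150; Σ_t [2,4]: t=2:+1/11520 t=3:−1/1728 t=4:+1/3456 = -7/34560; (3j)²=7/858 [(5 4 5; -2 2 0)], sign=+1
B: triangle coeff Δ(5,4,5) = 1/3153150; Σ_t [0,3]: t=0:+1/5184 t=1:−1/1152 t=2:+1/2880 t=3:−1/103680 = -7/20736; (3j)²=35/2574 [(5 4 5; 2 -1 -1)], sign=-1
I_A²/I_B² = (7/858)/(35/2574) = 3/5

3/5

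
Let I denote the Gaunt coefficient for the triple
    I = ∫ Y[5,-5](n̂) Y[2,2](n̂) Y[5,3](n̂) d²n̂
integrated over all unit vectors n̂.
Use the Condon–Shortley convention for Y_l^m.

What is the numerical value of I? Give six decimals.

0.088588

Rules hold: Σm=0, L=12 even, 3≤5≤7.
N = 11·5·11 = 605
Δ = 2!·8!·2!/13! = 1/38610
Racah Σ t=0..2: t=0:+1/2880 t=1:−1/576 t=2:+1/2880 = -1/960
⇒ 3j(5 2 5; 0 0 0)² = 10/429, sgn +1
Racah Σ t=2..2: t=2:+1/161280 = 1/161280
⇒ 3j(5 2 5; -5 2 3)² = 1/143, sgn +1
4πI² = N·(3j₀)²·(3jₘ)² = 50/507
I = +1·√(0.0986193/4π) = 0.08858824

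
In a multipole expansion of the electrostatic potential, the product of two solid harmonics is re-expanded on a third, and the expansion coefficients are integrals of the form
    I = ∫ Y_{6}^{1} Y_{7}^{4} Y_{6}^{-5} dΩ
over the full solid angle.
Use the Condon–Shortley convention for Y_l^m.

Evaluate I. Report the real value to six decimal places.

Σlᵢ=19 odd — θ-integrand is odd under cosθ→−cosθ; I=0

0.000000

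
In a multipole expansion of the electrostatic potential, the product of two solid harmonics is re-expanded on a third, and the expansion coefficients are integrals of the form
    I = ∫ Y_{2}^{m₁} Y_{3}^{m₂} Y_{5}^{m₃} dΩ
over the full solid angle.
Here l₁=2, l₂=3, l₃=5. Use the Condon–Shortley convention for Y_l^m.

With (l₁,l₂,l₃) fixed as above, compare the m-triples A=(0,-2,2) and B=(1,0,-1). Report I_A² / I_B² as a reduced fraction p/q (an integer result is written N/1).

Same 2,3,5: normalisation and zero-m 3j drop out of the ratio.
A: Δ: 0! 4! 6! / 11! → 1/2310; sum: t=0:+1/480 = 1/480; 3j²(2 3 5; 0 -2 2) = Δ·Π!·Σ² = 3/110  (sign -1)
B: Δ: 0! 4! 6! / 11! → 1/2310; sum: t=0:+1/216 = 1/216; 3j²(2 3 5; 1 0 -1) = Δ·Π!·Σ² = 8/231  (sign +1)
I_A²/I_B² = (3/110)/(8/231) = 63/80

63/80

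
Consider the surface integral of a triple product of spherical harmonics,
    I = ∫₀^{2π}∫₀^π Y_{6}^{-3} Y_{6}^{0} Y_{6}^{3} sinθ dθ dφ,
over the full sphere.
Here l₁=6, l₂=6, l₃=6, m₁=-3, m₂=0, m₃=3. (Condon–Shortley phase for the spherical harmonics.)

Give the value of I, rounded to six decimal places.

Checks pass: Σm=0; 18 even; l₃=6∈[0,12].
(2·6+1)(2·6+1)(2·6+1) = 2197
Δ: 6! 6! 6! / 19! → 1/325909584
sum: t=0:+1/373248000 t=1:−1/1728000 t=2:+1/110592 t=3:−1/46656 t=4:+1/110592 t=5:−1/1728000 t=6:+1/373248000 = -7/1555200
3j²(6 6 6; 0 0 0) = Δ·Π!·Σ² = 400/46189  (sign -1)
sum: t=3:−1/933120 t=4:+1/276480 t=5:−1/691200 t=6:+1/18662400 = 43/37324800
3j²(6 6 6; -3 0 3) = Δ·Π!·Σ² = 1849/184756  (sign -1)
combine: 4πI² = 2197·400/46189·1849/184756 = 2403700/12623809
take √, sign +1: I = 0.12309488

0.123095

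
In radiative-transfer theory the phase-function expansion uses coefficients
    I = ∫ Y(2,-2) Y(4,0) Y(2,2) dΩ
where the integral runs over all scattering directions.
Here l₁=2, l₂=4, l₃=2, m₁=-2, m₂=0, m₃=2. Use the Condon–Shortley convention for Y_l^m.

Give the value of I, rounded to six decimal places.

0.040299

m-sum 0 ✓  L=8 even ✓  2≤2≤6 ✓
Π(2lᵢ+1) = 5×9×5 = 225
triangle coeff Δ(2,4,2) = 1/630
Σ_t [2,2]: t=2:+1/16 = 1/16
(3j)²=2/35 [(2 4 2; 0 0 0)], sign=+1
Σ_t [4,4]: t=4:+1/576 = 1/576
(3j)²=1/630 [(2 4 2; -2 0 2)], sign=+1
⇒ 4πI² = 1/49
I = (+1)√(1/49/(4π)) = 0.04029926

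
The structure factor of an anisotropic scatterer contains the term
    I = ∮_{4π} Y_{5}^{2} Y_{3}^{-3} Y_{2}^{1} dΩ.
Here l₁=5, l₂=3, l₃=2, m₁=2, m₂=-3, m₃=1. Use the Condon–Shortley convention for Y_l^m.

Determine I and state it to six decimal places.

Rules hold: Σm=0, L=10 even, 2≤2≤8.
N = 11·7·5 = 385
Δ = 6!·4!·0!/11! = 1/2310
Racah Σ t=3..3: t=3:−1/144 = -1/144
⇒ 3j(5 3 2; 0 0 0)² = 10/231, sgn -1
Racah Σ t=0..0: t=0:+1/4320 = 1/4320
⇒ 3j(5 3 2; 2 -3 1)² = 1/330, sgn -1
4πI² = N·(3j₀)²·(3jₘ)² = 5/99
I = +1·√(0.0505051/4π) = 0.06339609

0.063396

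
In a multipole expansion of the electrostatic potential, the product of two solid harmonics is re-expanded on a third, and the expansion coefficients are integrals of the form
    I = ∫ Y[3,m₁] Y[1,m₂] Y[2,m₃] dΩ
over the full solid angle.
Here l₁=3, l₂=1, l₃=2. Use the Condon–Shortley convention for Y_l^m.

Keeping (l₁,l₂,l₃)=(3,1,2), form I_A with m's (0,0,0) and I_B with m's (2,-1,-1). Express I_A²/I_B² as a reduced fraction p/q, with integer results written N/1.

l's match ⇒ only the (l;m) 3-j factors differ between A and B.
A: triangle coeff Δ(3,1,2) = 1/105; Σ_t [1,1]: t=1:−1/4 = -1/4; (3j)²=3/35 [(3 1 2; 0 0 0)], sign=-1
B: triangle coeff Δ(3,1,2) = 1/105; Σ_t [0,0]: t=0:+1/12 = 1/12; (3j)²=2/21 [(3 1 2; 2 -1 -1)], sign=-1
I_A²/I_B² = (3/35)/(2/21) = 9/10

9/10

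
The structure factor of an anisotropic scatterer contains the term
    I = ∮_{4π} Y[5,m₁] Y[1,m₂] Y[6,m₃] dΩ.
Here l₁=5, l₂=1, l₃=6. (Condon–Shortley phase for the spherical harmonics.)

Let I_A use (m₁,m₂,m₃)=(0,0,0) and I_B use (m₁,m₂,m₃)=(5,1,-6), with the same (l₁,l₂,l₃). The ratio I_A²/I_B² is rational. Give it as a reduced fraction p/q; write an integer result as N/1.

Shared (l₁,l₂,l₃)=(5,1,6): N and (l;000)² cancel in I_A²/I_B².
A: Δ = 0!·10!·2!/13! = 1/858; Racah Σ t=0..0: t=0:+1/14400 = 1/14400; ⇒ 3j(5 1 6; 0 0 0)² = 6/143, sgn +1
B: Δ = 0!·10!·2!/13! = 1/858; Racah Σ t=0..0: t=0:+1/7257600 = 1/7257600; ⇒ 3j(5 1 6; 5 1 -6)² = 1/13, sgn +1
I_A²/I_B² = (6/143)/(1/13) = 6/11

6/11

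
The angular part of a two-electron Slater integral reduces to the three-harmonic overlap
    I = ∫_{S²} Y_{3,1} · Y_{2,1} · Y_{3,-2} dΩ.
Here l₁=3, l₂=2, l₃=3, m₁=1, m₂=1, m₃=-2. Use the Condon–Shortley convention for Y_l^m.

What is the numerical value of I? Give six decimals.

0.162868

Rules hold: Σm=0, L=8 even, 1≤3≤5.
N = 7·5·7 = 245
Δ = 2!·4!·2!/9! = 1/3780
Racah Σ t=0..2: t=0:+1/24 t=1:−1/4 t=2:+1/24 = -1/6
⇒ 3j(3 2 3; 0 0 0)² = 4/105, sgn +1
Racah Σ t=1..2: t=1:−1/12 t=2:+1/48 = -1/16
⇒ 3j(3 2 3; 1 1 -2)² = 1/28, sgn +1
4πI² = N·(3j₀)²·(3jₘ)² = 1/3
I = +1·√(0.333333/4π) = 0.16286750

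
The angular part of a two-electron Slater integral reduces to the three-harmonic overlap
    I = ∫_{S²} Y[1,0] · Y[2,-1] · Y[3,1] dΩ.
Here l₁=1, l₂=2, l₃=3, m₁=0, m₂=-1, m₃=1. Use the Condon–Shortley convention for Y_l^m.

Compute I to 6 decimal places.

-0.233597

m-sum 0 ✓  L=6 even ✓  1≤3≤3 ✓
Π(2lᵢ+1) = 3×5×7 = 105
triangle coeff Δ(1,2,3) = 1/105
Σ_t [0,0]: t=0:+1/4 = 1/4
(3j)²=3/35 [(1 2 3; 0 0 0)], sign=-1
Σ_t [0,0]: t=0:+1/6 = 1/6
(3j)²=8/105 [(1 2 3; 0 -1 1)], sign=+1
⇒ 4πI² = 24/35
I = (-1)√(24/35/(4π)) = -0.23359668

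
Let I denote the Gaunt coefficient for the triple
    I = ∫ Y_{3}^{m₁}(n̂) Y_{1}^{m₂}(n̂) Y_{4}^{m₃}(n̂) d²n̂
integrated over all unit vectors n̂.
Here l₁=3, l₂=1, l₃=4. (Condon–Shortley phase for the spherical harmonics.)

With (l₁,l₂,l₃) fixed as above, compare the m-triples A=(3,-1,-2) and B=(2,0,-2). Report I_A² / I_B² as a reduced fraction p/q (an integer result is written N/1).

1/12

Shared (l₁,l₂,l₃)=(3,1,4): N and (l;000)² cancel in I_A²/I_B².
A: Δ = 0!·6!·2!/9! = 1/252; Racah Σ t=0..0: t=0:+1/1440 = 1/1440; ⇒ 3j(3 1 4; 3 -1 -2)² = 1/252, sgn +1
B: Δ = 0!·6!·2!/9! = 1/252; Racah Σ t=0..0: t=0:+1/120 = 1/120; ⇒ 3j(3 1 4; 2 0 -2)² = 1/21, sgn +1
I_A²/I_B² = (1/252)/(1/21) = 1/12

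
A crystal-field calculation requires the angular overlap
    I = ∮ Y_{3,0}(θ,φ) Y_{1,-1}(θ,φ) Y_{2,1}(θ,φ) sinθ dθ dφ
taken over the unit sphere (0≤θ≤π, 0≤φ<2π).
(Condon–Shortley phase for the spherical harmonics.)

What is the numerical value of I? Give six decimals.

0.143048

m-sum 0 ✓  L=6 even ✓  2≤2≤4 ✓
Π(2lᵢ+1) = 7×3×5 = 105
triangle coeff Δ(3,1,2) = 1/105
Σ_t [1,1]: t=1:−1/4 = -1/4
(3j)²=3/35 [(3 1 2; 0 0 0)], sign=-1
Σ_t [0,0]: t=0:+1/12 = 1/12
(3j)²=1/35 [(3 1 2; 0 -1 1)], sign=-1
⇒ 4πI² = 9/35
I = (+1)√(9/35/(4π)) = 0.14304817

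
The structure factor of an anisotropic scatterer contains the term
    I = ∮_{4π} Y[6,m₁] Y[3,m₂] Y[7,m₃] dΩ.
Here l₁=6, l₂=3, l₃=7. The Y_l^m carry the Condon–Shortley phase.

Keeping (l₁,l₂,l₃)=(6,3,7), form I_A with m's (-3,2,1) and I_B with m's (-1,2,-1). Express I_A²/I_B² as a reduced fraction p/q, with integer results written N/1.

l's match ⇒ only the (l;m) 3-j factors differ between A and B.
A: triangle coeff Δ(6,3,7) = 1/2042040; Σ_t [1,2]: t=1:−1/1935360 t=2:+1/362880 = 13/5806080; (3j)²=195/10472 [(6 3 7; -3 2 1)], sign=+1
B: triangle coeff Δ(6,3,7) = 1/2042040; Σ_t [1,2]: t=1:−1/414720 t=2:+1/172800 = 7/2073600; (3j)²=343/29172 [(6 3 7; -1 2 -1)], sign=+1
I_A²/I_B² = (195/10472)/(343/29172) = 7605/4802

7605/4802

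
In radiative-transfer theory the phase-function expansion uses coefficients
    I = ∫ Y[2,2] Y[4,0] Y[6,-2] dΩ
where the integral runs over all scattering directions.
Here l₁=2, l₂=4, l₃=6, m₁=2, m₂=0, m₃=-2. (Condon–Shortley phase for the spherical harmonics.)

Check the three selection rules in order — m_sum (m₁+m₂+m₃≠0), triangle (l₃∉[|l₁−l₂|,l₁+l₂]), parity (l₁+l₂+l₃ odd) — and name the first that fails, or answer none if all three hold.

none

Σmᵢ = 0  ✓
l₃∈[|l₁−l₂|,l₁+l₂]=[2,6], have l₃=6  ✓
Σlᵢ = 12 ⇒ even  ✓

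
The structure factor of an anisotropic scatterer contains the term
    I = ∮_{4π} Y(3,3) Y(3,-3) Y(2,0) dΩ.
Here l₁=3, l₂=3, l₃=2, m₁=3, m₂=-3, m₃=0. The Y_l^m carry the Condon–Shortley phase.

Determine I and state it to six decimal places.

Checks pass: Σm=0; 8 even; l₃=2∈[0,6].
(2·3+1)(2·3+1)(2·2+1) = 245
Δ: 4! 2! 2! / 9! → 1/3780
sum: t=1:−1/24 t=2:+1/4 t=3:−1/24 = 1/6
3j²(3 3 2; 0 0 0) = Δ·Π!·Σ² = 4/105  (sign +1)
sum: t=0:+1/96 = 1/96
3j²(3 3 2; 3 -3 0) = Δ·Π!·Σ² = 5/84  (sign +1)
combine: 4πI² = 245·4/105·5/84 = 5/9
take √, sign +1: I = 0.21026104

0.210261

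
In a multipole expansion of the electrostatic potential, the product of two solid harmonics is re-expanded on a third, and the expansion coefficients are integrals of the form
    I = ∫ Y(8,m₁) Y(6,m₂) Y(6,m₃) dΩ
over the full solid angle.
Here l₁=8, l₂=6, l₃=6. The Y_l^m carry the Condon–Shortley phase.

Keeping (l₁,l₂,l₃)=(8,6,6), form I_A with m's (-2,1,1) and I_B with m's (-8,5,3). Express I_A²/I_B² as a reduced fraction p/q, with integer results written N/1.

Same 8,6,6: normalisation and zero-m 3j drop out of the ratio.
A: Δ: 8! 8! 4! / 21! → 1/1309458150; sum: t=3:−1/87091200 t=4:+1/4976640 t=5:−1/2073600 t=6:+1/4976640 t=7:−1/87091200 = -1/9676800; 3j²(8 6 6; -2 1 1) = Δ·Π!·Σ² = 360/46189  (sign +1)
B: Δ: 8! 8! 4! / 21! → 1/1309458150; sum: t=8:+1/9754214400 = 1/9754214400; 3j²(8 6 6; -8 5 3) = Δ·Π!·Σ² = 33/2261  (sign -1)
I_A²/I_B² = (360/46189)/(33/2261) = 840/1573

840/1573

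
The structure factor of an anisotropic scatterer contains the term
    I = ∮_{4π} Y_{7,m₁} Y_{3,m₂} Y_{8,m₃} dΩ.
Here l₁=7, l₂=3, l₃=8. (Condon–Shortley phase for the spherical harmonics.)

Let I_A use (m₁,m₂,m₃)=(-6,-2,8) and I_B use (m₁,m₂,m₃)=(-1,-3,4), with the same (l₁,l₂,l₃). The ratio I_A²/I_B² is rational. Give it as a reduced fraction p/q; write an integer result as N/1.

4732/4455

Same 7,3,8: normalisation and zero-m 3j drop out of the ratio.
A: Δ: 2! 12! 4! / 19! → 1/5290740; sum: t=1:−1/11496038400 = -1/11496038400; 3j²(7 3 8; -6 -2 8) = Δ·Π!·Σ² = 65/2907  (sign -1)
B: Δ: 2! 12! 4! / 19! → 1/5290740; sum: t=0:+1/46448640 = 1/46448640; 3j²(7 3 8; -1 -3 4) = Δ·Π!·Σ² = 2475/117572  (sign +1)
I_A²/I_B² = (65/2907)/(2475/117572) = 4732/4455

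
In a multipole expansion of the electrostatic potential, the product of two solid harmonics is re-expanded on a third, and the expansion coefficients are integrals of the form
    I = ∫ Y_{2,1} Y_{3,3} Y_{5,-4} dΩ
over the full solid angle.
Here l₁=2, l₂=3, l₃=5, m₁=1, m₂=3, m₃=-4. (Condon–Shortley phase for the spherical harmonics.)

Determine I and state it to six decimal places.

0.219610

Checks pass: Σm=0; 10 even; l₃=5∈[1,5].
(2·2+1)(2·3+1)(2·5+1) = 385
Δ: 0! 4! 6! / 11! → 1/2310
sum: t=0:+1/144 = 1/144
3j²(2 3 5; 0 0 0) = Δ·Π!·Σ² = 10/231  (sign -1)
sum: t=0:+1/4320 = 1/4320
3j²(2 3 5; 1 3 -4) = Δ·Π!·Σ² = 2/55  (sign -1)
combine: 4πI² = 385·10/231·2/55 = 20/33
take √, sign +1: I = 0.21961050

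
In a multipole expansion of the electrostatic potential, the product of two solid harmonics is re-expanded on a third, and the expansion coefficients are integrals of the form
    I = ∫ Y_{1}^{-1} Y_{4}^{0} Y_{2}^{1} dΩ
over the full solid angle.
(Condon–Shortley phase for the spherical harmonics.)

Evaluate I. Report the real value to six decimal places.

0.000000

l₃=2 ∉ [3,5] — triangle fails ⇒ I = 0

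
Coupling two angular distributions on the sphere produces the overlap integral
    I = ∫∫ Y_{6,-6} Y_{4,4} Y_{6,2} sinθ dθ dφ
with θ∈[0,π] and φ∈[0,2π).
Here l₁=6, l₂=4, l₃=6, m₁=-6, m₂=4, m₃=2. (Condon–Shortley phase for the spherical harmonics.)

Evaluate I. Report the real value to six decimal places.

0.056161

Checks pass: Σm=0; 16 even; l₃=6∈[2,10].
(2·6+1)(2·4+1)(2·6+1) = 1521
Δ: 4! 8! 4! / 17! → 1/15315300
sum: t=0:+1/829440 t=1:−1/25920 t=2:+1/9216 t=3:−1/25920 t=4:+1/829440 = 7/207360
3j²(6 4 6; 0 0 0) = Δ·Π!·Σ² = 28/2431  (sign +1)
sum: t=4:+1/23224320 = 1/23224320
3j²(6 4 6; -6 4 2) = Δ·Π!·Σ² = 1/442  (sign +1)
combine: 4πI² = 1521·28/2431·1/442 = 126/3179
take √, sign +1: I = 0.05616103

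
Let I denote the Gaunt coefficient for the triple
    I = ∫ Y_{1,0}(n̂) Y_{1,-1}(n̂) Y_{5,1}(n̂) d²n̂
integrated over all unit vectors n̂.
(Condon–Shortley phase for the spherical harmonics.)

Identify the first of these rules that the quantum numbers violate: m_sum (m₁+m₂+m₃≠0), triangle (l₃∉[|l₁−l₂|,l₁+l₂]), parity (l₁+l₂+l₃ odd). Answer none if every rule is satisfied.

azimuthal sum: 0 − 1 + 1 = 0  ✓
0 ≤ 5 ≤ 2 (triangle on l)  ✗
L = 1 + 1 + 5 = 7 (odd)

triangle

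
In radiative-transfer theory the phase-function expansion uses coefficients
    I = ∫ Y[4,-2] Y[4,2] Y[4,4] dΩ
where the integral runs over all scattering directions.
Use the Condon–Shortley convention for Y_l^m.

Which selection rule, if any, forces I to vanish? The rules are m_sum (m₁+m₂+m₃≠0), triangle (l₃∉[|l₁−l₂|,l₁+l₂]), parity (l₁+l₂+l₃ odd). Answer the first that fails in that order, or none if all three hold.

m_sum

azimuthal sum: -2 + 2 + 4 = 4  ✗
0 ≤ 4 ≤ 8 (triangle on l)
L = 4 + 4 + 4 = 12 (even)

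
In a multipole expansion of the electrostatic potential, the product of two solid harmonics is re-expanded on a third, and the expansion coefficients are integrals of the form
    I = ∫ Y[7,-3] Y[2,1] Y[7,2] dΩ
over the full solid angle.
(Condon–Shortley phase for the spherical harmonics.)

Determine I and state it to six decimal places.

m-sum 0 ✓  L=16 even ✓  5≤7≤9 ✓
Π(2lᵢ+1) = 15×5×15 = 1125
triangle coeff Δ(7,2,7) = 1/185640
Σ_t [0,2]: t=0:+1/2419200 t=1:−1/518400 t=2:+1/2419200 = -1/907200
(3j)²=56/3315 [(7 2 7; 0 0 0)], sign=+1
Σ_t [1,2]: t=1:−1/4354560 t=2:+1/1935360 = 1/3483648
(3j)²=125/12376 [(7 2 7; -3 1 2)], sign=-1
⇒ 4πI² = 9375/48841
I = (-1)√(9375/48841/(4π)) = -0.12359145

-0.123591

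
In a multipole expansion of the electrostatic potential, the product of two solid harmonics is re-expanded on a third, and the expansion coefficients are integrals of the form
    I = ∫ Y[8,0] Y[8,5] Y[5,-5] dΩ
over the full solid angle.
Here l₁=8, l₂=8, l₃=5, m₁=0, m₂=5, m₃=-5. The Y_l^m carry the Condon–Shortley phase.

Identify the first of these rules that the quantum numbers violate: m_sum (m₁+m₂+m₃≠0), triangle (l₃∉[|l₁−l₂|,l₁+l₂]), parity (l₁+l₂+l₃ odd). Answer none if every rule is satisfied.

azimuthal sum: 0 + 5 − 5 = 0  ✓
0 ≤ 5 ≤ 16 (triangle on l)  ✓
L = 8 + 8 + 5 = 21 (odd)  ✗

parity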